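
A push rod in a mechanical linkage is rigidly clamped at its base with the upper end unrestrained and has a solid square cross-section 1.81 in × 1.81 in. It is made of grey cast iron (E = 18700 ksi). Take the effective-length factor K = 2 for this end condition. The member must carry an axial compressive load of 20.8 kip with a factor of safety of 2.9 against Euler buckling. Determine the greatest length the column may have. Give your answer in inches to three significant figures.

L_max ≈ 26.2 in

I = a⁴/12 = 1.81⁴/12 = 0.8944 in⁴
Required critical load P_cr = n·P = 2.9 × 20.8 = 60.32 kip = 6.032×10^4 lb
From P_cr = π²EI/(K·L)²:  L = (1/K)·√(π²EI/P_cr) = (1/2)·√(π²×1.87×10^7×0.8944/6.032×10^4)
L = 26.2 in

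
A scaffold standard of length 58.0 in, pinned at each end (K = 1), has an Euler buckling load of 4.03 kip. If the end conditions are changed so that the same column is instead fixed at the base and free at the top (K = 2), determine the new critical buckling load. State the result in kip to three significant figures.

P_cr ≈ 1.01 kip

P_cr ∝ 1/K², so P_cr,new = P_cr,old × (K_old/K_new)² = 4.03 × (1/2)²
= 4.03 × 0.2500 = 1.01 kip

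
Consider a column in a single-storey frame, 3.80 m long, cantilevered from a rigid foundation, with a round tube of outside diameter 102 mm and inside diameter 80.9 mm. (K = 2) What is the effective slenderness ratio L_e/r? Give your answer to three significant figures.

d_o = 102 mm, d_i = 80.9 mm
I = π(d_o⁴ − d_i⁴)/64 = π(102⁴ − 80.90⁴)/64 = 3.211×10^6 mm⁴
A = 3.031×10^3 mm²;  r_min = √(I/A) = √(3.211×10^6/3.031×10^3) = 32.55 mm
L_e = K·L = 2 × 3.80 m = 7.600 m = 7600.0 mm
λ = L_e / r_min = 7600.0 / 32.55 = 234

λ ≈ 234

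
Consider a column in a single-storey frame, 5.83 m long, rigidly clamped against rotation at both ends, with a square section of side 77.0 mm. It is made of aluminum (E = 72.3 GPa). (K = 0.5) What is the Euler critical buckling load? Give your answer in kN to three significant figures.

P_cr ≈ 246 kN

I = a⁴/12 = 77.0⁴/12 = 2.929×10^6 mm⁴
I = 2.929×10^6 mm⁴ = 2.929×10^-6 m⁴
Effective length L_e = K·L = 0.5 × 5.83 = 2.915 m
P_cr = π²EI / L_e² = π² × 72.3×10⁹ × 2.929×10^-6 / 2.915² = 2.460×10^5 N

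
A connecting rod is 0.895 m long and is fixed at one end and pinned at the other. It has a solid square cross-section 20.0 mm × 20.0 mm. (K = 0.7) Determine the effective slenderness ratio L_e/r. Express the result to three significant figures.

I = a⁴/12 = 20.0⁴/12 = 1.333×10^4 mm⁴
A = 400.0 mm²;  r_min = √(I/A) = √(1.333×10^4/400.0) = 5.774 mm
L_e = K·L = 0.7 × 0.895 m = 0.6265 m = 626.50 mm
λ = L_e / r_min = 626.50 / 5.774 = 109

λ ≈ 109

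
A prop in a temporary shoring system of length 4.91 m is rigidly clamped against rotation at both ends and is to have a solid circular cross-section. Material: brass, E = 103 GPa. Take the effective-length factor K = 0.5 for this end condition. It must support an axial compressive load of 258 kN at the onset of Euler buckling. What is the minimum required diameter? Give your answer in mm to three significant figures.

d ≈ 74.7 mm

L_e = K·L = 0.5 × 4.91 = 2.455 m
Required I = P_cr·L_e²/(π²E) = 2.580×10^5 × 2.455² / (π² × 1.03×10^11) = 1.530×10^-6 m⁴
I_req = 1.530×10^6 mm⁴
Solid circle: I = πd⁴/64  ⇒  d = (64I/π)^(1/4) = (64×1.530×10^6/π)^(1/4) = 74.7 mm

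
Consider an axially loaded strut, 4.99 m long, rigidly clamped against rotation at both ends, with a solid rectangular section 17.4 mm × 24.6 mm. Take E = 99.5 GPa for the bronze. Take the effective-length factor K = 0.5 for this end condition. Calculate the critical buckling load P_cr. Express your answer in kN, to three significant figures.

P_cr ≈ 1.70 kN

Buckling occurs about the weak axis: I_min = h·b³/12 with b = 17.4 mm (the shorter side).
I_min = 24.6×17.4³/12 = 1.080×10^4 mm⁴
I = 1.080×10^4 mm⁴ = 1.080×10^-8 m⁴
Effective length L_e = K·L = 0.5 × 4.99 = 2.495 m
P_cr = π²EI / L_e² = π² × 99.5×10⁹ × 1.080×10^-8 / 2.495² = 1.704×10^3 N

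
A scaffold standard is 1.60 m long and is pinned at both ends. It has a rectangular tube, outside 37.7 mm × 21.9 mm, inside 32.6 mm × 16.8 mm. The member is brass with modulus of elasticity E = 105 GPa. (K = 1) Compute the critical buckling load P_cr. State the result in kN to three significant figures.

Weak-axis I_min = (h_o·b_o³ − h_i·b_i³)/12 with b_o = 21.9, b_i = 16.80 mm (shorter outer/inner sides).
I_min = (37.7×21.9³ − 32.60×16.80³)/12 = 2.012×10^4 mm⁴
I = 2.012×10^4 mm⁴ = 2.012×10^-8 m⁴
Effective length L_e = K·L = 1 × 1.60 = 1.600 m
P_cr = π²EI / L_e² = π² × 105×10⁹ × 2.012×10^-8 / 1.600² = 8.143×10^3 N

P_cr ≈ 8.14 kN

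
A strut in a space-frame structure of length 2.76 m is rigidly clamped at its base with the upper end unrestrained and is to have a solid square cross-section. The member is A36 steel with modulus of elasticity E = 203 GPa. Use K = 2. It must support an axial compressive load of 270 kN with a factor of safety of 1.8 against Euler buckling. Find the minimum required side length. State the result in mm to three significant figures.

a ≈ 97.0 mm

Required P_cr = n·P = 1.8 × 270 = 486.0 kN
L_e = K·L = 2 × 2.76 = 5.520 m
Required I = P_cr·L_e²/(π²E) = 4.860×10^5 × 5.520² / (π² × 2.03×10^11) = 7.391×10^-6 m⁴
I_req = 7.391×10^6 mm⁴
Solid square: I = a⁴/12  ⇒  a = (12I)^(1/4) = (12×7.391×10^6)^(1/4) = 97.0 mm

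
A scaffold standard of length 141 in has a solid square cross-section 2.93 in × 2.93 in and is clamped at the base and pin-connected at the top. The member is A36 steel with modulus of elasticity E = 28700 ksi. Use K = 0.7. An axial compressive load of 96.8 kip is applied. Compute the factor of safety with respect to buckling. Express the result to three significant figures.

I = a⁴/12 = 2.93⁴/12 = 6.142 in⁴
Effective length L_e = K·L = 0.7 × 141 = 98.70 in
P_cr = π²EI / L_e² = π² × 28700×10³ × 6.142 / 98.70² = 1.786×10^5 lb
Factor of safety n = P_cr / P = 178.58 / 96.8 = 1.84

n ≈ 1.84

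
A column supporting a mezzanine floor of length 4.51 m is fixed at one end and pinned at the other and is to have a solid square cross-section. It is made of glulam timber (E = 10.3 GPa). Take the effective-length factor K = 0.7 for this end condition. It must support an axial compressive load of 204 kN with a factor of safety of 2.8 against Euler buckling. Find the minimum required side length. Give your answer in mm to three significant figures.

Required P_cr = n·P = 2.8 × 204 = 571.2 kN
L_e = K·L = 0.7 × 4.51 = 3.157 m
Required I = P_cr·L_e²/(π²E) = 5.712×10^5 × 3.157² / (π² × 1.03×10^10) = 5.600×10^-5 m⁴
I_req = 5.600×10^7 mm⁴
Solid square: I = a⁴/12  ⇒  a = (12I)^(1/4) = (12×5.600×10^7)^(1/4) = 161 mm

a ≈ 161 mm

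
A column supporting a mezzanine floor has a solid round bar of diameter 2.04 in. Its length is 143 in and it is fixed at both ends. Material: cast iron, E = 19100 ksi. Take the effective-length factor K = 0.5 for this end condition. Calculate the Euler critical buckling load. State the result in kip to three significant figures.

P_cr ≈ 31.3 kip

I = πd⁴/64 = π×2.04⁴/64 = 0.8501 in⁴
Effective length L_e = K·L = 0.5 × 143 = 71.50 in
P_cr = π²EI / L_e² = π² × 19100×10³ × 0.8501 / 71.50² = 3.135×10^4 lb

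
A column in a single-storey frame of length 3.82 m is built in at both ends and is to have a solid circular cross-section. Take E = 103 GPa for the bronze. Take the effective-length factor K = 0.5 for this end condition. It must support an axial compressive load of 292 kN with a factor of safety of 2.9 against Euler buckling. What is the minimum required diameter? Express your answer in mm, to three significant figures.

Required P_cr = n·P = 2.9 × 292 = 846.8 kN
L_e = K·L = 0.5 × 3.82 = 1.910 m
Required I = P_cr·L_e²/(π²E) = 8.468×10^5 × 1.910² / (π² × 1.03×10^11) = 3.039×10^-6 m⁴
I_req = 3.039×10^6 mm⁴
Solid circle: I = πd⁴/64  ⇒  d = (64I/π)^(1/4) = (64×3.039×10^6/π)^(1/4) = 88.7 mm

d ≈ 88.7 mm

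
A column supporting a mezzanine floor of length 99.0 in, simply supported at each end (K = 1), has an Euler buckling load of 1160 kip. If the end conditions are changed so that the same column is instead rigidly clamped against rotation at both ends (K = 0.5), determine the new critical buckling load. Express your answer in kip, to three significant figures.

P_cr ≈ 4640 kip

P_cr ∝ 1/K², so P_cr,new = P_cr,old × (K_old/K_new)² = 1160 × (1/0.5)²
= 1160 × 4.000 = 4640 kip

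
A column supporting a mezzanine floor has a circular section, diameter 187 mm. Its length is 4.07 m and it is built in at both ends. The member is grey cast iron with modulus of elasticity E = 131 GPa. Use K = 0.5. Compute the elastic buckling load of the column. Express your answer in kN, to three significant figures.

P_cr ≈ 18700 kN

I = πd⁴/64 = π×187⁴/64 = 6.003×10^7 mm⁴
I = 6.003×10^7 mm⁴ = 6.003×10^-5 m⁴
Effective length L_e = K·L = 0.5 × 4.07 = 2.035 m
P_cr = π²EI / L_e² = π² × 131×10⁹ × 6.003×10^-5 / 2.035² = 1.874×10^7 N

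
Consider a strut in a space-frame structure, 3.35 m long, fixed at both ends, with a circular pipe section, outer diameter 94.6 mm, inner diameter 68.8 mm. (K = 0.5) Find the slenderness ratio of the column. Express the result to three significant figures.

λ ≈ 57.3

d_o = 94.6 mm, d_i = 68.8 mm
I = π(d_o⁴ − d_i⁴)/64 = π(94.6⁴ − 68.80⁴)/64 = 2.831×10^6 mm⁴
A = 3.311×10^3 mm²;  r_min = √(I/A) = √(2.831×10^6/3.311×10^3) = 29.24 mm
L_e = K·L = 0.5 × 3.35 m = 1.675 m = 1675.0 mm
λ = L_e / r_min = 1675.0 / 29.24 = 57.3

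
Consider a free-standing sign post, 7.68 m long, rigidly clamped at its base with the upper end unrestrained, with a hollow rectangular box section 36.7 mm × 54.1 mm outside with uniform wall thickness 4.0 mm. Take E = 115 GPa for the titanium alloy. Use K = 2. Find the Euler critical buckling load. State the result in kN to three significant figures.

Inner dimensions: h_i = 54.1 − 2×4.0 = 46.10 mm, b_i = 36.7 − 2×4.0 = 28.70 mm
Weak-axis I_min = (h_o·b_o³ − h_i·b_i³)/12 with b_o = 36.7, b_i = 28.70 mm (shorter outer/inner sides).
I_min = (54.1×36.7³ − 46.10×28.70³)/12 = 1.320×10^5 mm⁴
I = 1.320×10^5 mm⁴ = 1.320×10^-7 m⁴
Effective length L_e = K·L = 2 × 7.68 = 15.36 m
P_cr = π²EI / L_e² = π² × 115×10⁹ × 1.320×10^-7 / 15.36² = 635.2 N

P_cr ≈ 0.635 kN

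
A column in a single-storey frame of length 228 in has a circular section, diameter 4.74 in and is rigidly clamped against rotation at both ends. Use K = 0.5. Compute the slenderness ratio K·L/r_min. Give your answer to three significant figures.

λ ≈ 96.2

I = πd⁴/64 = π×4.74⁴/64 = 24.78 in⁴
A = 17.65 in²;  r_min = √(I/A) = √(24.78/17.65) = 1.185 in
L_e = K·L = 0.5 × 228 = 114.0 in
λ = L_e / r_min = 114.00 / 1.185 = 96.2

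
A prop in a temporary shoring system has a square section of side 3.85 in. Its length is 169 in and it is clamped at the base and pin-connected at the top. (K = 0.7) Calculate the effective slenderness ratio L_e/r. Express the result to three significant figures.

λ ≈ 106

For a square r = a/√12 = 3.85/√12 = 1.111 in
L_e = K·L = 0.7 × 169 = 118.3 in
λ = L_e / r_min = 118.30 / 1.111 = 106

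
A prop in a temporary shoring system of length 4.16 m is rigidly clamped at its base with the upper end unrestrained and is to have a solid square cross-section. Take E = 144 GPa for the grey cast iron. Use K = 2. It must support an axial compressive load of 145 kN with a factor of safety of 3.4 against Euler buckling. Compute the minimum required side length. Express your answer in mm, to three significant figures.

Required P_cr = n·P = 3.4 × 145 = 493.0 kN
L_e = K·L = 2 × 4.16 = 8.320 m
Required I = P_cr·L_e²/(π²E) = 4.930×10^5 × 8.320² / (π² × 1.44×10^11) = 2.401×10^-5 m⁴
I_req = 2.401×10^7 mm⁴
Solid square: I = a⁴/12  ⇒  a = (12I)^(1/4) = (12×2.401×10^7)^(1/4) = 130 mm

a ≈ 130 mm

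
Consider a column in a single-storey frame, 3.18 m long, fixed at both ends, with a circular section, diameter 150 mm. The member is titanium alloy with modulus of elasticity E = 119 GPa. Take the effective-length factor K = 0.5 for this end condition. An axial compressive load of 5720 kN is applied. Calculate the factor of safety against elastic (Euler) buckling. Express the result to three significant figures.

I = πd⁴/64 = π×150⁴/64 = 2.485×10^7 mm⁴
I = 2.485×10^7 mm⁴ = 2.485×10^-5 m⁴
Effective length L_e = K·L = 0.5 × 3.18 = 1.590 m
P_cr = π²EI / L_e² = π² × 119×10⁹ × 2.485×10^-5 / 1.590² = 1.154×10^7 N
Factor of safety n = P_cr / P = 11545 / 5720 = 2.02

n ≈ 2.02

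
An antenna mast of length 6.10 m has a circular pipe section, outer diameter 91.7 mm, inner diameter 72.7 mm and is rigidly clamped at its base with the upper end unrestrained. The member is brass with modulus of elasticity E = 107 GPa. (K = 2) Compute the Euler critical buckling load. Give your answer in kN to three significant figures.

d_o = 91.7 mm, d_i = 72.7 mm
I = π(d_o⁴ − d_i⁴)/64 = π(91.7⁴ − 72.70⁴)/64 = 2.100×10^6 mm⁴
I = 2.100×10^6 mm⁴ = 2.100×10^-6 m⁴
Effective length L_e = K·L = 2 × 6.10 = 12.20 m
P_cr = π²EI / L_e² = π² × 107×10⁹ × 2.100×10^-6 / 12.20² = 1.490×10^4 N

P_cr ≈ 14.9 kN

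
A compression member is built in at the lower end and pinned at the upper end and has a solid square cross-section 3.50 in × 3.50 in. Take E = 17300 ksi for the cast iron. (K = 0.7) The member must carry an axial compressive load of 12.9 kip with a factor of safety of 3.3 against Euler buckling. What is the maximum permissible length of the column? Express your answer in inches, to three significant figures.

L_max ≈ 320 in

I = a⁴/12 = 3.50⁴/12 = 12.51 in⁴
Required critical load P_cr = n·P = 3.3 × 12.9 = 42.57 kip = 4.257×10^4 lb
From P_cr = π²EI/(K·L)²:  L = (1/K)·√(π²EI/P_cr) = (1/0.7)·√(π²×1.73×10^7×12.51/4.257×10^4)
L = 320 in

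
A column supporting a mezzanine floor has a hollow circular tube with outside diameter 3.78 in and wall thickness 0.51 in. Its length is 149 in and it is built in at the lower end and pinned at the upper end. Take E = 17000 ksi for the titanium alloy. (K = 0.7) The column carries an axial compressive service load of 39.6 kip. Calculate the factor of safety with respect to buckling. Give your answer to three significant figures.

Inner diameter d_i = 3.78 − 2×0.51 = 2.760 in
I = π(d_o⁴ − d_i⁴)/64 = π(3.78⁴ − 2.760⁴)/64 = 7.173 in⁴
Effective length L_e = K·L = 0.7 × 149 = 104.3 in
P_cr = π²EI / L_e² = π² × 17000×10³ × 7.173 / 104.3² = 1.106×10^5 lb
Factor of safety n = P_cr / P = 110.63 / 39.6 = 2.79

n ≈ 2.79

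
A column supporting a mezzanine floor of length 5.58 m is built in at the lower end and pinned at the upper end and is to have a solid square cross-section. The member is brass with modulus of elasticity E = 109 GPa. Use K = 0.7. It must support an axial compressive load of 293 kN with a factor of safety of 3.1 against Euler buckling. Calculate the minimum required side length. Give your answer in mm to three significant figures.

a ≈ 112 mm

Required P_cr = n·P = 3.1 × 293 = 908.3 kN
L_e = K·L = 0.7 × 5.58 = 3.906 m
Required I = P_cr·L_e²/(π²E) = 9.083×10^5 × 3.906² / (π² × 1.09×10^11) = 1.288×10^-5 m⁴
I_req = 1.288×10^7 mm⁴
Solid square: I = a⁴/12  ⇒  a = (12I)^(1/4) = (12×1.288×10^7)^(1/4) = 112 mm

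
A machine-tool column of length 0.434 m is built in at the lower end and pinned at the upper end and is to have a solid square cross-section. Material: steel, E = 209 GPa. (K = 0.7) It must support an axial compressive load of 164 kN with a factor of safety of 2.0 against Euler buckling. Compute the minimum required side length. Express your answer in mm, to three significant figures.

Required P_cr = n·P = 2.0 × 164 = 328.0 kN
L_e = K·L = 0.7 × 0.434 = 0.3038 m
Required I = P_cr·L_e²/(π²E) = 3.280×10^5 × 0.3038² / (π² × 2.09×10^11) = 1.468×10^-8 m⁴
I_req = 1.468×10^4 mm⁴
Solid square: I = a⁴/12  ⇒  a = (12I)^(1/4) = (12×1.468×10^4)^(1/4) = 20.5 mm

a ≈ 20.5 mm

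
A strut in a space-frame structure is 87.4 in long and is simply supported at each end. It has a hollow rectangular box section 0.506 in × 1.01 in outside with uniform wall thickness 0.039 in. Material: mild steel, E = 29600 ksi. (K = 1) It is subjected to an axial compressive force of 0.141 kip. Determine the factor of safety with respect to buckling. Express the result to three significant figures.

n ≈ 1.31

Inner dimensions: h_i = 1.01 − 2×0.039 = 0.9320 in, b_i = 0.506 − 2×0.039 = 0.4280 in
Weak-axis I_min = (h_o·b_o³ − h_i·b_i³)/12 with b_o = 0.506, b_i = 0.4280 in (shorter outer/inner sides).
I_min = (1.01×0.506³ − 0.9320×0.4280³)/12 = 4.815×10^-3 in⁴
Effective length L_e = K·L = 1 × 87.4 = 87.40 in
P_cr = π²EI / L_e² = π² × 29600×10³ × 4.815×10^-3 / 87.40² = 184.1 lb
Factor of safety n = P_cr / P = 0.18414 / 0.141 = 1.31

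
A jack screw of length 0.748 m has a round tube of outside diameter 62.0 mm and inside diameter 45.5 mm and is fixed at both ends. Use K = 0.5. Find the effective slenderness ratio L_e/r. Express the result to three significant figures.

λ ≈ 19.5

d_o = 62.0 mm, d_i = 45.5 mm
I = π(d_o⁴ − d_i⁴)/64 = π(62.0⁴ − 45.50⁴)/64 = 5.149×10^5 mm⁴
A = 1.393×10^3 mm²;  r_min = √(I/A) = √(5.149×10^5/1.393×10^3) = 19.23 mm
L_e = K·L = 0.5 × 0.748 m = 0.3740 m = 374.00 mm
λ = L_e / r_min = 374.00 / 19.23 = 19.5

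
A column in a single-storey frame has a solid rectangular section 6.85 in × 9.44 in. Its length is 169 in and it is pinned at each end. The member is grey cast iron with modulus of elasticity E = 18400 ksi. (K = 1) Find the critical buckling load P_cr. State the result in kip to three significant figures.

P_cr ≈ 1610 kip

Buckling occurs about the weak axis: I_min = h·b³/12 with b = 6.85 in (the shorter side).
I_min = 9.44×6.85³/12 = 252.8 in⁴
Effective length L_e = K·L = 1 × 169 = 169.0 in
P_cr = π²EI / L_e² = π² × 18400×10³ × 252.8 / 169.0² = 1.608×10^6 lb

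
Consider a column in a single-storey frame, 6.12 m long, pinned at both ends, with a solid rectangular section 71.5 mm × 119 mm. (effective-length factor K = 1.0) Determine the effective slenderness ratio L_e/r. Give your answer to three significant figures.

λ ≈ 297

Buckling occurs about the weak axis: I_min = h·b³/12 with b = 71.5 mm (the shorter side).
I_min = 119×71.5³/12 = 3.625×10^6 mm⁴
A = 8.508×10^3 mm²;  r_min = √(I/A) = √(3.625×10^6/8.508×10^3) = 20.64 mm
L_e = K·L = 1 × 6.12 m = 6.120 m = 6120.0 mm
λ = L_e / r_min = 6120.0 / 20.64 = 297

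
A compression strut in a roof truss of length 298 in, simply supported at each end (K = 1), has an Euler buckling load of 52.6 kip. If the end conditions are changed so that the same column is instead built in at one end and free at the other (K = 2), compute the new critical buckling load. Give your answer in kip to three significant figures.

P_cr ∝ 1/K², so P_cr,new = P_cr,old × (K_old/K_new)² = 52.6 × (1/2)²
= 52.6 × 0.2500 = 13.2 kip

P_cr ≈ 13.2 kip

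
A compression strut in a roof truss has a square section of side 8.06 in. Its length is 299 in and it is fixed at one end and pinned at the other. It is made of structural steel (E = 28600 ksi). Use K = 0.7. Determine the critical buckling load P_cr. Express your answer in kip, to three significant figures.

I = a⁴/12 = 8.06⁴/12 = 351.7 in⁴
Effective length L_e = K·L = 0.7 × 299 = 209.3 in
P_cr = π²EI / L_e² = π² × 28600×10³ × 351.7 / 209.3² = 2.266×10^6 lb

P_cr ≈ 2270 kip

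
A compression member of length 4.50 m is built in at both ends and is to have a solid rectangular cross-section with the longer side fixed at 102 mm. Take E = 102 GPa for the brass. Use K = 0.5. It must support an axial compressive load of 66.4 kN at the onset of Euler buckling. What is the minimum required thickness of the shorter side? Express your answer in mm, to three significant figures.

b ≈ 34.0 mm

L_e = K·L = 0.5 × 4.50 = 2.250 m
Required I = P_cr·L_e²/(π²E) = 6.640×10^4 × 2.250² / (π² × 1.02×10^11) = 3.339×10^-7 m⁴
I_req = 3.339×10^5 mm⁴
Rectangle, weak axis: I_min = h·b³/12 with h = 102 mm fixed  ⇒  b = (12I/h)^(1/3) = 34.0 mm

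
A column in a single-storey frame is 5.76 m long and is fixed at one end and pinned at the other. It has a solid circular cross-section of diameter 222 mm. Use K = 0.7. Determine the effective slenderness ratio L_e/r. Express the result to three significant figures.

I = πd⁴/64 = π×222⁴/64 = 1.192×10^8 mm⁴
A = 3.871×10^4 mm²;  r_min = √(I/A) = √(1.192×10^8/3.871×10^4) = 55.50 mm
L_e = K·L = 0.7 × 5.76 m = 4.032 m = 4032.0 mm
λ = L_e / r_min = 4032.0 / 55.50 = 72.6

λ ≈ 72.6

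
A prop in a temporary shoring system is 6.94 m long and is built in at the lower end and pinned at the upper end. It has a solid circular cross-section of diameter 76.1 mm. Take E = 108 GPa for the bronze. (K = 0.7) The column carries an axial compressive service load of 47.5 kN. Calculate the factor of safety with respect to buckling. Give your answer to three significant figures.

n ≈ 1.57

I = πd⁴/64 = π×76.1⁴/64 = 1.646×10^6 mm⁴
I = 1.646×10^6 mm⁴ = 1.646×10^-6 m⁴
Effective length L_e = K·L = 0.7 × 6.94 = 4.858 m
P_cr = π²EI / L_e² = π² × 108×10⁹ × 1.646×10^-6 / 4.858² = 7.436×10^4 N
Factor of safety n = P_cr / P = 74.356 / 47.5 = 1.57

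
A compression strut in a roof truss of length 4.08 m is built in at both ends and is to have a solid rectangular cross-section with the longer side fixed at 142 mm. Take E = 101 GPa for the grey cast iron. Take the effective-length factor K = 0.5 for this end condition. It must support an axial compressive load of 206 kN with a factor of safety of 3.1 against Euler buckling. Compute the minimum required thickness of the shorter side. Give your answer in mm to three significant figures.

b ≈ 60.8 mm

Required P_cr = n·P = 3.1 × 206 = 638.6 kN
L_e = K·L = 0.5 × 4.08 = 2.040 m
Required I = P_cr·L_e²/(π²E) = 6.386×10^5 × 2.040² / (π² × 1.01×10^11) = 2.666×10^-6 m⁴
I_req = 2.666×10^6 mm⁴
Rectangle, weak axis: I_min = h·b³/12 with h = 142 mm fixed  ⇒  b = (12I/h)^(1/3) = 60.8 mm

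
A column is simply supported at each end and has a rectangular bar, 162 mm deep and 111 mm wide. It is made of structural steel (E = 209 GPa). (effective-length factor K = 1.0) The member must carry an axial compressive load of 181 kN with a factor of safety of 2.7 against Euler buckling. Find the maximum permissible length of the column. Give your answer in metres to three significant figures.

L_max ≈ 8.83 m

Buckling occurs about the weak axis: I_min = h·b³/12 with b = 111 mm (the shorter side).
I_min = 162×111³/12 = 1.846×10^7 mm⁴
I = 1.846×10^-5 m⁴
Required critical load P_cr = n·P = 2.7 × 181 = 488.7 kN = 4.887×10^5 N
From P_cr = π²EI/(K·L)²:  L = (1/K)·√(π²EI/P_cr) = (1/1)·√(π²×2.09×10^11×1.846×10^-5/4.887×10^5)
L = 8.83 m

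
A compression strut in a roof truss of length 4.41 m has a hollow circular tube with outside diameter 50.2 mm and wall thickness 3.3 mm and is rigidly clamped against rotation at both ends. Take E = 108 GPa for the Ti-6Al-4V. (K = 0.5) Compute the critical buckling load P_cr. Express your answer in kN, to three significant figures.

P_cr ≈ 29.5 kN

Inner diameter d_i = 50.2 − 2×3.3 = 43.60 mm
I = π(d_o⁴ − d_i⁴)/64 = π(50.2⁴ − 43.60⁴)/64 = 1.343×10^5 mm⁴
I = 1.343×10^5 mm⁴ = 1.343×10^-7 m⁴
Effective length L_e = K·L = 0.5 × 4.41 = 2.205 m
P_cr = π²EI / L_e² = π² × 108×10⁹ × 1.343×10^-7 / 2.205² = 2.945×10^4 N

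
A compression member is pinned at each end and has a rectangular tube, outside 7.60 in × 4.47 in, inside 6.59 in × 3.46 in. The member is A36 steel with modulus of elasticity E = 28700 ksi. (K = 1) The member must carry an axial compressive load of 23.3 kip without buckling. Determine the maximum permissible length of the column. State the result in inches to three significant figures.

Weak-axis I_min = (h_o·b_o³ − h_i·b_i³)/12 with b_o = 4.47, b_i = 3.460 in (shorter outer/inner sides).
I_min = (7.60×4.47³ − 6.590×3.460³)/12 = 33.82 in⁴
At the buckling limit P_cr = P = 2.330×10^4 lb
From P_cr = π²EI/(K·L)²:  L = (1/K)·√(π²EI/P_cr) = (1/1)·√(π²×2.87×10^7×33.82/2.330×10^4)
L = 641 in

L_max ≈ 641 in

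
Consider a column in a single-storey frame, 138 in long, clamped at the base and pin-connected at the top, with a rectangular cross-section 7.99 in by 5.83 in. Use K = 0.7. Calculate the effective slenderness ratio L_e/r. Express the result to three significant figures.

λ ≈ 57.4

Buckling occurs about the weak axis: I_min = h·b³/12 with b = 5.83 in (the shorter side).
I_min = 7.99×5.83³/12 = 131.9 in⁴
A = 46.58 in²;  r_min = √(I/A) = √(131.9/46.58) = 1.683 in
L_e = K·L = 0.7 × 138 = 96.60 in
λ = L_e / r_min = 96.600 / 1.683 = 57.4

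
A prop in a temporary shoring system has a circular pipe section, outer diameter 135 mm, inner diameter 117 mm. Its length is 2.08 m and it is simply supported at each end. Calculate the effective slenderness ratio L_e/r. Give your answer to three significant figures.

λ ≈ 46.6

d_o = 135 mm, d_i = 117 mm
I = π(d_o⁴ − d_i⁴)/64 = π(135⁴ − 117.0⁴)/64 = 7.106×10^6 mm⁴
A = 3.563×10^3 mm²;  r_min = √(I/A) = √(7.106×10^6/3.563×10^3) = 44.66 mm
L_e = K·L = 1 × 2.08 m = 2.080 m = 2080.0 mm
λ = L_e / r_min = 2080.0 / 44.66 = 46.6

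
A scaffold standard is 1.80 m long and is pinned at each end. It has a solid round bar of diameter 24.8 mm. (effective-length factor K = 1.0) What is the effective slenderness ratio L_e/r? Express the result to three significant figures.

For a solid circle r = d/4 = 24.8/4 = 6.200 mm
L_e = K·L = 1 × 1.80 m = 1.800 m = 1800.0 mm
λ = L_e / r_min = 1800.0 / 6.200 = 290

λ ≈ 290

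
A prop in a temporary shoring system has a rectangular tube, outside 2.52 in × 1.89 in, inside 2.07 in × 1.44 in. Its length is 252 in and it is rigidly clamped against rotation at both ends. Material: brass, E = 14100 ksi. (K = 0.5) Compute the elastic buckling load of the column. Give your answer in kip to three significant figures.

P_cr ≈ 7.91 kip

Weak-axis I_min = (h_o·b_o³ − h_i·b_i³)/12 with b_o = 1.89, b_i = 1.440 in (shorter outer/inner sides).
I_min = (2.52×1.89³ − 2.070×1.440³)/12 = 0.9027 in⁴
Effective length L_e = K·L = 0.5 × 252 = 126.0 in
P_cr = π²EI / L_e² = π² × 14100×10³ × 0.9027 / 126.0² = 7.912×10^3 lb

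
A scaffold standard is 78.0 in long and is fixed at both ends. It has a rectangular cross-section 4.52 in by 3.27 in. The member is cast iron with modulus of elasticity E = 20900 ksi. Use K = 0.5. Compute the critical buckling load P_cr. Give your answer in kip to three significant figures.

Buckling occurs about the weak axis: I_min = h·b³/12 with b = 3.27 in (the shorter side).
I_min = 4.52×3.27³/12 = 13.17 in⁴
Effective length L_e = K·L = 0.5 × 78.0 = 39.00 in
P_cr = π²EI / L_e² = π² × 20900×10³ × 13.17 / 39.00² = 1.786×10^6 lb

P_cr ≈ 1790 kip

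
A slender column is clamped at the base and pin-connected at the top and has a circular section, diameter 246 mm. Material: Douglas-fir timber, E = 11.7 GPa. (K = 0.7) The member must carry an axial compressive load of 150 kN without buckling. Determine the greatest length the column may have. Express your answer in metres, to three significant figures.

I = πd⁴/64 = π×246⁴/64 = 1.798×10^8 mm⁴
I = 1.798×10^-4 m⁴
At the buckling limit P_cr = P = 1.500×10^5 N
From P_cr = π²EI/(K·L)²:  L = (1/K)·√(π²EI/P_cr) = (1/0.7)·√(π²×1.17×10^10×1.798×10^-4/1.500×10^5)
L = 16.8 m

L_max ≈ 16.8 m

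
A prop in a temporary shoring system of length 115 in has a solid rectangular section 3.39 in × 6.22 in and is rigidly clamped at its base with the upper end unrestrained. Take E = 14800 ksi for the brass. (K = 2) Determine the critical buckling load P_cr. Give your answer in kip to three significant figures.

P_cr ≈ 55.8 kip

Buckling occurs about the weak axis: I_min = h·b³/12 with b = 3.39 in (the shorter side).
I_min = 6.22×3.39³/12 = 20.19 in⁴
Effective length L_e = K·L = 2 × 115 = 230.0 in
P_cr = π²EI / L_e² = π² × 14800×10³ × 20.19 / 230.0² = 5.576×10^4 lb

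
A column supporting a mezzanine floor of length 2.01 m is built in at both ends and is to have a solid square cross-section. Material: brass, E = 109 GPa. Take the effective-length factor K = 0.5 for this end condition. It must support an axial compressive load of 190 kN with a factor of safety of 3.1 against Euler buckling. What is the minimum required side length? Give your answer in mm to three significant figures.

a ≈ 50.8 mm

Required P_cr = n·P = 3.1 × 190 = 589.0 kN
L_e = K·L = 0.5 × 2.01 = 1.005 m
Required I = P_cr·L_e²/(π²E) = 5.890×10^5 × 1.005² / (π² × 1.09×10^11) = 5.530×10^-7 m⁴
I_req = 5.530×10^5 mm⁴
Solid square: I = a⁴/12  ⇒  a = (12I)^(1/4) = (12×5.530×10^5)^(1/4) = 50.8 mm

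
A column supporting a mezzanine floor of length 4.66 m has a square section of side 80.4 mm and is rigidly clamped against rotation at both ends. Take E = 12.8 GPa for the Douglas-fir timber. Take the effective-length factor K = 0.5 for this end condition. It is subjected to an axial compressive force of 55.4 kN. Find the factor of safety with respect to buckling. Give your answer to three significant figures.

n ≈ 1.46

I = a⁴/12 = 80.4⁴/12 = 3.482×10^6 mm⁴
I = 3.482×10^6 mm⁴ = 3.482×10^-6 m⁴
Effective length L_e = K·L = 0.5 × 4.66 = 2.330 m
P_cr = π²EI / L_e² = π² × 12.8×10⁹ × 3.482×10^-6 / 2.330² = 8.103×10^4 N
Factor of safety n = P_cr / P = 81.029 / 55.4 = 1.46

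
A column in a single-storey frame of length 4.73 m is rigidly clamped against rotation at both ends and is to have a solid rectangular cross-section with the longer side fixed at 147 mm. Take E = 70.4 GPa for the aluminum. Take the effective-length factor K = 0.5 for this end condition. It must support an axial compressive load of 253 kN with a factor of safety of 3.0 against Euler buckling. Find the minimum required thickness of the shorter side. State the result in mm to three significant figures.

Required P_cr = n·P = 3.0 × 253 = 759.0 kN
L_e = K·L = 0.5 × 4.73 = 2.365 m
Required I = P_cr·L_e²/(π²E) = 7.590×10^5 × 2.365² / (π² × 7.04×10^10) = 6.110×10^-6 m⁴
I_req = 6.110×10^6 mm⁴
Rectangle, weak axis: I_min = h·b³/12 with h = 147 mm fixed  ⇒  b = (12I/h)^(1/3) = 79.3 mm

b ≈ 79.3 mm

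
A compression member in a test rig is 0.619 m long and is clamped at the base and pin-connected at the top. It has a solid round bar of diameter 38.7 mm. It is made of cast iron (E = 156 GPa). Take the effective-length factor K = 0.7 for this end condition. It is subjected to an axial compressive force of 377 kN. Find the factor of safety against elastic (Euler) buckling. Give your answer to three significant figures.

n ≈ 2.40

I = πd⁴/64 = π×38.7⁴/64 = 1.101×10^5 mm⁴
I = 1.101×10^5 mm⁴ = 1.101×10^-7 m⁴
Effective length L_e = K·L = 0.7 × 0.619 = 0.4333 m
P_cr = π²EI / L_e² = π² × 156×10⁹ × 1.101×10^-7 / 0.4333² = 9.029×10^5 N
Factor of safety n = P_cr / P = 902.94 / 377 = 2.40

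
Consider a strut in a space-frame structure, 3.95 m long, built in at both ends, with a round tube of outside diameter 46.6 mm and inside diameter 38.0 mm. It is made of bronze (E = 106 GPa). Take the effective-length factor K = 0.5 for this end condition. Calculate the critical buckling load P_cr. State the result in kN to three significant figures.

P_cr ≈ 34.6 kN

d_o = 46.6 mm, d_i = 38.0 mm
I = π(d_o⁴ − d_i⁴)/64 = π(46.6⁴ − 38.00⁴)/64 = 1.291×10^5 mm⁴
I = 1.291×10^5 mm⁴ = 1.291×10^-7 m⁴
Effective length L_e = K·L = 0.5 × 3.95 = 1.975 m
P_cr = π²EI / L_e² = π² × 106×10⁹ × 1.291×10^-7 / 1.975² = 3.463×10^4 N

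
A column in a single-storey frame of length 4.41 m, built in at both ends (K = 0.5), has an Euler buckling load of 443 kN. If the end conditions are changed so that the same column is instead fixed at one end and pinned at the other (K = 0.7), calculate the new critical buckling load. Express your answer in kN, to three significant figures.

P_cr ∝ 1/K², so P_cr,new = P_cr,old × (K_old/K_new)² = 443 × (0.5/0.7)²
= 443 × 0.5102 = 226 kN

P_cr ≈ 226 kN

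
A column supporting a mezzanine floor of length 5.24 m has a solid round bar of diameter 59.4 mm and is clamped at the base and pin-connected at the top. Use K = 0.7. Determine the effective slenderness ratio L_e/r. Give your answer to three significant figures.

For a solid circle r = d/4 = 59.4/4 = 14.85 mm
L_e = K·L = 0.7 × 5.24 m = 3.668 m = 3668.0 mm
λ = L_e / r_min = 3668.0 / 14.85 = 247

λ ≈ 247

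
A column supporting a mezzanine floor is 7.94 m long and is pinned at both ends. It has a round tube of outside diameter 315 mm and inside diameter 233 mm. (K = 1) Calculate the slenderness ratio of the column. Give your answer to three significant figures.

d_o = 315 mm, d_i = 233 mm
I = π(d_o⁴ − d_i⁴)/64 = π(315⁴ − 233.0⁴)/64 = 3.386×10^8 mm⁴
A = 3.529×10^4 mm²;  r_min = √(I/A) = √(3.386×10^8/3.529×10^4) = 97.95 mm
L_e = K·L = 1 × 7.94 m = 7.940 m = 7940.0 mm
λ = L_e / r_min = 7940.0 / 97.95 = 81.1

λ ≈ 81.1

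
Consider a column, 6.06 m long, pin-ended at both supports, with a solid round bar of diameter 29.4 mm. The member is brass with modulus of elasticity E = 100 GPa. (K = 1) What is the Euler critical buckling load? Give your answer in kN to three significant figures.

I = πd⁴/64 = π×29.4⁴/64 = 3.667×10^4 mm⁴
I = 3.667×10^4 mm⁴ = 3.667×10^-8 m⁴
Effective length L_e = K·L = 1 × 6.06 = 6.060 m
P_cr = π²EI / L_e² = π² × 100×10⁹ × 3.667×10^-8 / 6.060² = 985.6 N

P_cr ≈ 0.986 kN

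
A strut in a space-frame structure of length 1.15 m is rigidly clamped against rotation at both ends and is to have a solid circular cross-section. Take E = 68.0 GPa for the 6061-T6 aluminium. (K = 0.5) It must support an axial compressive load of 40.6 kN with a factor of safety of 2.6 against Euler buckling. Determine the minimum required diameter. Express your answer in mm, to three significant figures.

Required P_cr = n·P = 2.6 × 40.6 = 105.6 kN
L_e = K·L = 0.5 × 1.15 = 0.5750 m
Required I = P_cr·L_e²/(π²E) = 1.056×10^5 × 0.5750² / (π² × 6.80×10^10) = 5.200×10^-8 m⁴
I_req = 5.200×10^4 mm⁴
Solid circle: I = πd⁴/64  ⇒  d = (64I/π)^(1/4) = (64×5.200×10^4/π)^(1/4) = 32.1 mm

d ≈ 32.1 mm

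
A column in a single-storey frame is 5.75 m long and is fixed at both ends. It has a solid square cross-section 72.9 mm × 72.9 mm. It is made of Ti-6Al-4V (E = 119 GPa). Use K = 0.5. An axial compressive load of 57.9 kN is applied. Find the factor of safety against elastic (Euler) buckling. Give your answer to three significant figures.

I = a⁴/12 = 72.9⁴/12 = 2.354×10^6 mm⁴
I = 2.354×10^6 mm⁴ = 2.354×10^-6 m⁴
Effective length L_e = K·L = 0.5 × 5.75 = 2.875 m
P_cr = π²EI / L_e² = π² × 119×10⁹ × 2.354×10^-6 / 2.875² = 3.344×10^5 N
Factor of safety n = P_cr / P = 334.43 / 57.9 = 5.78

n ≈ 5.78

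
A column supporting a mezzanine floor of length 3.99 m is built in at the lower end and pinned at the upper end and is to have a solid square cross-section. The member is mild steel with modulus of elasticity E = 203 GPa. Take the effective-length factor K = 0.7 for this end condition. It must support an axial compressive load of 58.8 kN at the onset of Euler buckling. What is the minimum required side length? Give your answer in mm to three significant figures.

L_e = K·L = 0.7 × 3.99 = 2.793 m
Required I = P_cr·L_e²/(π²E) = 5.880×10^4 × 2.793² / (π² × 2.03×10^11) = 2.289×10^-7 m⁴
I_req = 2.289×10^5 mm⁴
Solid square: I = a⁴/12  ⇒  a = (12I)^(1/4) = (12×2.289×10^5)^(1/4) = 40.7 mm

a ≈ 40.7 mm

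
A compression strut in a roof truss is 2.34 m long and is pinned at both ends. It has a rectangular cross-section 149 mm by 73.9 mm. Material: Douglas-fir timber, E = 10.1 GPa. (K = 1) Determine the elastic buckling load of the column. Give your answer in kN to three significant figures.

P_cr ≈ 91.2 kN

Buckling occurs about the weak axis: I_min = h·b³/12 with b = 73.9 mm (the shorter side).
I_min = 149×73.9³/12 = 5.011×10^6 mm⁴
I = 5.011×10^6 mm⁴ = 5.011×10^-6 m⁴
Effective length L_e = K·L = 1 × 2.34 = 2.340 m
P_cr = π²EI / L_e² = π² × 10.1×10⁹ × 5.011×10^-6 / 2.340² = 9.123×10^4 N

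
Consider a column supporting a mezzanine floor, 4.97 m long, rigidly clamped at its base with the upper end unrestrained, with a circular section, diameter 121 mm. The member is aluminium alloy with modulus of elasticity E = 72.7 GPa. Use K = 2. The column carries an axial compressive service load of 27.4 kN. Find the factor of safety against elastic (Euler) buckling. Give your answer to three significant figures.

n ≈ 2.79

I = πd⁴/64 = π×121⁴/64 = 1.052×10^7 mm⁴
I = 1.052×10^7 mm⁴ = 1.052×10^-5 m⁴
Effective length L_e = K·L = 2 × 4.97 = 9.940 m
P_cr = π²EI / L_e² = π² × 72.7×10⁹ × 1.052×10^-5 / 9.940² = 7.641×10^4 N
Factor of safety n = P_cr / P = 76.414 / 27.4 = 2.79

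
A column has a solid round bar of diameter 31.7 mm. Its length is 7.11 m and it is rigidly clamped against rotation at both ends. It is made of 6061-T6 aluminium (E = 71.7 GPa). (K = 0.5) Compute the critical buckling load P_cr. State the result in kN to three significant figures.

P_cr ≈ 2.78 kN

I = πd⁴/64 = π×31.7⁴/64 = 4.957×10^4 mm⁴
I = 4.957×10^4 mm⁴ = 4.957×10^-8 m⁴
Effective length L_e = K·L = 0.5 × 7.11 = 3.555 m
P_cr = π²EI / L_e² = π² × 71.7×10⁹ × 4.957×10^-8 / 3.555² = 2.776×10^3 N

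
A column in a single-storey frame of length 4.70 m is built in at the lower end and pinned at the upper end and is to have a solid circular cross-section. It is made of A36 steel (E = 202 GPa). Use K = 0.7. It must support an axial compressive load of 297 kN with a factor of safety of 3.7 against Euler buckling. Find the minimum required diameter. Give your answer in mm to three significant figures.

d ≈ 105 mm

Required P_cr = n·P = 3.7 × 297 = 1099 kN
L_e = K·L = 0.7 × 4.70 = 3.290 m
Required I = P_cr·L_e²/(π²E) = 1.099×10^6 × 3.290² / (π² × 2.02×10^11) = 5.966×10^-6 m⁴
I_req = 5.966×10^6 mm⁴
Solid circle: I = πd⁴/64  ⇒  d = (64I/π)^(1/4) = (64×5.966×10^6/π)^(1/4) = 105 mm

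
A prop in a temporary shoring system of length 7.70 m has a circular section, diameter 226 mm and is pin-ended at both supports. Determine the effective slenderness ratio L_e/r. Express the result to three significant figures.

For a solid circle r = d/4 = 226/4 = 56.50 mm
L_e = K·L = 1 × 7.70 m = 7.700 m = 7700.0 mm
λ = L_e / r_min = 7700.0 / 56.50 = 136

λ ≈ 136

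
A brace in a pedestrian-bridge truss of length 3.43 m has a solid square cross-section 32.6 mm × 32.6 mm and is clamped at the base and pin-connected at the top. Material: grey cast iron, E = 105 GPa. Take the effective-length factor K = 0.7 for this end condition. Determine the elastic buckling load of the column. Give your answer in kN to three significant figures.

P_cr ≈ 16.9 kN

I = a⁴/12 = 32.6⁴/12 = 9.412×10^4 mm⁴
I = 9.412×10^4 mm⁴ = 9.412×10^-8 m⁴
Effective length L_e = K·L = 0.7 × 3.43 = 2.401 m
P_cr = π²EI / L_e² = π² × 105×10⁹ × 9.412×10^-8 / 2.401² = 1.692×10^4 N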